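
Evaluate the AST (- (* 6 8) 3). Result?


Evaluate inner: (* 6 8) = 48
Evaluate root: (- 48 3) = 45
Result: 45


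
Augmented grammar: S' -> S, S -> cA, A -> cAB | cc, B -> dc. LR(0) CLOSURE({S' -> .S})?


Start: S' -> .S
For each item with dot before a nonterminal B, add B -> .γ for every B-production
Closure: [S' -> .S, S -> .cA]


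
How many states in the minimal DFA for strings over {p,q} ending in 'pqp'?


Track the longest suffix of input matching a prefix of 'pqp': 4 classes (prefixes of length 0..3)
Minimal DFA: 4 states


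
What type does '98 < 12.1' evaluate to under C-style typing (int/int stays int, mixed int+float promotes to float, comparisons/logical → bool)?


Operand types: int < float
Rule: comparison yields bool
Result type: bool


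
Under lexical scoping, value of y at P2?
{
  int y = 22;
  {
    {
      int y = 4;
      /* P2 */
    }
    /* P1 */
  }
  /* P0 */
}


y declared in the same block as P2
y = 4


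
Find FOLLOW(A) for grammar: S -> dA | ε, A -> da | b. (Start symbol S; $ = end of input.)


$ ∈ FOLLOW(S). For each A -> αBβ: add FIRST(β)\{ε} to FOLLOW(B); if β nullable, add FOLLOW(A).
FOLLOW(A) = {$}


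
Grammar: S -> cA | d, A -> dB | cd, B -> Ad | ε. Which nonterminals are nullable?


A nonterminal is nullable iff some alternative derives ε (directly, or every symbol in it is nullable)
Nullable: {B}


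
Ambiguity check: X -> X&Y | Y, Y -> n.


precedence layered via separate nonterminal Y: deterministic
Unambiguous


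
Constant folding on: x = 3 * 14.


3 * 14 = 42 at compile time
Optimized: x = 42


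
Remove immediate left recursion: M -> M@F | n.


Left-recursive alternatives: M@F; non-recursive: n
Introduce M': M -> nM', M' -> @FM' | ε


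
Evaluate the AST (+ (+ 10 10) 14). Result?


Evaluate inner: (+ 10 10) = 20
Evaluate root: (+ 20 14) = 34
Result: 34


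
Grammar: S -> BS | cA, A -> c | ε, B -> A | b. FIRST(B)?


Per alternative of B: FIRST(A) = {c, ε}; FIRST(b) = {b}
FIRST(B) = {b, c, ε}


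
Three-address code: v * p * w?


Break into single-operator statements:
t1 = v * p
t2 = t1 * w


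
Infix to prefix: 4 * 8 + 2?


left-to-right (same/higher precedence on left): tree is (+ (* 4 8) 2)
Prefix: + * 4 8 2


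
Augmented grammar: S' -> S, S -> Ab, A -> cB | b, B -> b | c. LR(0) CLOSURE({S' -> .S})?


Start: S' -> .S
For each item with dot before a nonterminal B, add B -> .γ for every B-production
Closure: [S' -> .S, S -> .Ab, A -> .cB, A -> .b]


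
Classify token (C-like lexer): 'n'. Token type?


Pattern: letter/underscore followed by alphanumerics, not a keyword
Type: IDENTIFIER


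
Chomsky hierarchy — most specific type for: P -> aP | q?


Right-linear: every RHS is a terminal or a terminal followed by one nonterminal
Classification: Type 3 (Regular)


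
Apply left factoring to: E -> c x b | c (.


Common prefix: 'c'
Factored: E -> c E', E' -> x b | (


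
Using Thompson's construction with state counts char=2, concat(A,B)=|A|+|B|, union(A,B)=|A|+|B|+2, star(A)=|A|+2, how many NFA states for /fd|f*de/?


Syntax tree has 5 char leaf(s), 1 union(s), 1 star(s)
chars contribute 5×2 = 10; each union adds +2; each star adds +2
Total: 10 + 2 + 2 = 14 states


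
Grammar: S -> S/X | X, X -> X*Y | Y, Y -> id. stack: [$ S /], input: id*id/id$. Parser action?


no handle ('S/' is not any RHS); shift 'id'
Action: shift


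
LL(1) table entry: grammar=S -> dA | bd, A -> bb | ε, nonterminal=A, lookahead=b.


For [A, b]: 'b' ∈ FIRST(bb)
Entry: A -> bb


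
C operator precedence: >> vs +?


'+' is additive (level 9); '>>' is shift (level 8)
Higher level binds tighter
'+' has higher precedence than '>>'


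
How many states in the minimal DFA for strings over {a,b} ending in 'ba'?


Track the longest suffix of input matching a prefix of 'ba': 3 classes (prefixes of length 0..2)
Minimal DFA: 3 states


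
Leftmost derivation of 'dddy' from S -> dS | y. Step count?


Derivation: S => dS => ddS => dddS => dddy
Steps: 4


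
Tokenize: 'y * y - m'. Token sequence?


Scan left to right, longest-match per lexeme
Tokens: ID(y), OP(*), ID(y), OP(-), ID(m)


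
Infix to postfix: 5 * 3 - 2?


Left to right (same or higher precedence on left)
Postfix: 5 3 * 2 -


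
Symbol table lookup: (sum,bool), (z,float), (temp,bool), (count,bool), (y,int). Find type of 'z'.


Lookup 'z' → type float


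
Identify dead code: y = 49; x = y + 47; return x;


y is read by x's definition; x is returned
No dead code


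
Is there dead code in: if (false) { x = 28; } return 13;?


condition is constant false, so the whole block is unreachable
Dead: 'if (false) { x = 28; }'


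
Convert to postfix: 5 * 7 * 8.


Left to right (same or higher precedence on left)
Postfix: 5 7 * 8 *


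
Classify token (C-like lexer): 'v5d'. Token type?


Pattern: letter/underscore followed by alphanumerics, not a keyword
Type: IDENTIFIER


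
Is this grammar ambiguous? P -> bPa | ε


balanced b^n…a^n: each string has a unique parse
Unambiguous


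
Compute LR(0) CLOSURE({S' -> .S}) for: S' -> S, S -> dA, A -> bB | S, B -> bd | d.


Start: S' -> .S
For each item with dot before a nonterminal B, add B -> .γ for every B-production
Closure: [S' -> .S, S -> .dA]


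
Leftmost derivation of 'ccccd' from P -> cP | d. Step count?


Derivation: P => cP => ccP => cccP => ccccP => ccccd
Steps: 5


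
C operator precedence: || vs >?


'>' is relational (level 7); '||' is logical OR (level 1)
Higher level binds tighter
'>' has higher precedence than '||'


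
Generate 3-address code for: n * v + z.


Break into single-operator statements:
t1 = n * v
t2 = t1 + z


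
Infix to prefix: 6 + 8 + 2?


left-to-right (same/higher precedence on left): tree is (+ (+ 6 8) 2)
Prefix: + + 6 8 2


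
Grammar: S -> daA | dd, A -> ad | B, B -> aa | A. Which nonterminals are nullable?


A nonterminal is nullable iff some alternative derives ε (directly, or every symbol in it is nullable)
Nullable: {}


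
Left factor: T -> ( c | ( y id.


Common prefix: '('
Factored: T -> ( T', T' -> c | y id


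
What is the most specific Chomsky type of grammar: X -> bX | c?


Right-linear: every RHS is a terminal or a terminal followed by one nonterminal
Classification: Type 3 (Regular)


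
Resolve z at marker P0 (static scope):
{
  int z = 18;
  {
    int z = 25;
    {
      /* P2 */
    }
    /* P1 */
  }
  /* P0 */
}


z declared in the same block as P0
z = 18


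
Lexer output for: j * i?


Scan left to right, longest-match per lexeme
Tokens: ID(j), OP(*), ID(i)


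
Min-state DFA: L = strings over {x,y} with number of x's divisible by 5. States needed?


Track (count of x) mod 5: states 0..4, accept at 0
Minimal DFA: 5 states


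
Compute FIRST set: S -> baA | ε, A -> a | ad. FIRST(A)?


Per alternative of A: FIRST(a) = {a}; FIRST(ad) = {a}
FIRST(A) = {a}


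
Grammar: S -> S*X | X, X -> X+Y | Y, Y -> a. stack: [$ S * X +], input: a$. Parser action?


no handle; shift 'a'
Action: shift


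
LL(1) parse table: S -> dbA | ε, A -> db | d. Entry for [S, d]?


For [S, d]: 'd' ∈ FIRST(dbA)
Entry: S -> dbA


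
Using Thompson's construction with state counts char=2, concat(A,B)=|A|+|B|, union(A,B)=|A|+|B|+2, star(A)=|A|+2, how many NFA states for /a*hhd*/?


Syntax tree has 4 char leaf(s), 0 union(s), 2 star(s)
chars contribute 4×2 = 8; each union adds +2; each star adds +2
Total: 8 + 0 + 4 = 12 states


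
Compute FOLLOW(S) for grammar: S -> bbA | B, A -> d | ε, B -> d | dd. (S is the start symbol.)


$ ∈ FOLLOW(S). For each A -> αBβ: add FIRST(β)\{ε} to FOLLOW(B); if β nullable, add FOLLOW(A).
FOLLOW(S) = {$}


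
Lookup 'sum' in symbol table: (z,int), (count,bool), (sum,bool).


Lookup 'sum' → type bool


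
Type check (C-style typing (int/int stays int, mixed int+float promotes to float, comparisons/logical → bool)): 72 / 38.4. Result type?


Operand types: int / float
Rule: mixed int/float promotes to float; int/int stays int
Result type: float


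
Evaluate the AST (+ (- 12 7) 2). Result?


Evaluate inner: (- 12 7) = 5
Evaluate root: (+ 5 2) = 7
Result: 7


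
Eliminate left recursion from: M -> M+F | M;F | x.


Left-recursive alternatives: M+F, M;F; non-recursive: x
Introduce M': M -> xM', M' -> +FM' | ;FM' | ε


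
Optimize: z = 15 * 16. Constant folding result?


15 * 16 = 240 at compile time
Optimized: z = 240


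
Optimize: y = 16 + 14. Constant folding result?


16 + 14 = 30 at compile time
Optimized: y = 30


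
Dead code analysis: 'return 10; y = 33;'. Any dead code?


statement follows a return and is unreachable
Dead: 'y = 33'


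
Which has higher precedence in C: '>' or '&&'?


'>' is relational (level 7); '&&' is logical AND (level 2)
Higher level binds tighter
'>' has higher precedence than '&&'


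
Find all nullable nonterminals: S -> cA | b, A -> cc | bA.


A nonterminal is nullable iff some alternative derives ε (directly, or every symbol in it is nullable)
Nullable: {}


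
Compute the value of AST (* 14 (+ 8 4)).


Evaluate inner: (+ 8 4) = 12
Evaluate root: (* 14 12) = 168
Result: 168


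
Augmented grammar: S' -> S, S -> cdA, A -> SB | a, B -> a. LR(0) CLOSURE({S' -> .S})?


Start: S' -> .S
For each item with dot before a nonterminal B, add B -> .γ for every B-production
Closure: [S' -> .S, S -> .cdA]


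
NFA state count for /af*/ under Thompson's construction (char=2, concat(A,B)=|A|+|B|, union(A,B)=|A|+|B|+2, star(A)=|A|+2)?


Syntax tree has 2 char leaf(s), 0 union(s), 1 star(s)
chars contribute 2×2 = 4; each union adds +2; each star adds +2
Total: 4 + 0 + 2 = 6 states


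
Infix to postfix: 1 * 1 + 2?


Left to right (same or higher precedence on left)
Postfix: 1 1 * 2 +


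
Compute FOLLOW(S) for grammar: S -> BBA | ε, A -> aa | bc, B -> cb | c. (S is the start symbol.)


$ ∈ FOLLOW(S). For each A -> αBβ: add FIRST(β)\{ε} to FOLLOW(B); if β nullable, add FOLLOW(A).
FOLLOW(S) = {$}


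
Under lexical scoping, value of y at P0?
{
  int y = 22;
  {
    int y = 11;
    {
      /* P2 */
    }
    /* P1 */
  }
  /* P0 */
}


y declared in the same block as P0
y = 22


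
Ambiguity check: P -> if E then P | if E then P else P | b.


dangling else: 'if E then if E then b else b' parses two ways
Ambiguous


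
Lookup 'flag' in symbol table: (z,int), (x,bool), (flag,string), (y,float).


Lookup 'flag' → type string


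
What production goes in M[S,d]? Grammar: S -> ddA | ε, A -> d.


For [S, d]: 'd' ∈ FIRST(ddA)
Entry: S -> ddA


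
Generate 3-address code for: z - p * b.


Break into single-operator statements:
t1 = p * b
t2 = z - t1


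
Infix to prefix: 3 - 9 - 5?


left-to-right (same/higher precedence on left): tree is (- (- 3 9) 5)
Prefix: - - 3 9 5


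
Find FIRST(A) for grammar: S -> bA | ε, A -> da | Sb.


Per alternative of A: FIRST(da) = {d}; FIRST(Sb) = {b}
FIRST(A) = {b, d}


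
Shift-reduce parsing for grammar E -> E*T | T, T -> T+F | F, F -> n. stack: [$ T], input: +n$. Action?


shift '+' to continue T -> T+F
Action: shift


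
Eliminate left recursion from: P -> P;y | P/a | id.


Left-recursive alternatives: P;y, P/a; non-recursive: id
Introduce P': P -> idP', P' -> ;yP' | /aP' | ε


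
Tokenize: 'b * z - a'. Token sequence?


Scan left to right, longest-match per lexeme
Tokens: ID(b), OP(*), ID(z), OP(-), ID(a)


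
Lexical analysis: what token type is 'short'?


Pattern: reserved word
Type: KEYWORD


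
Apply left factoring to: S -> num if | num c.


Common prefix: 'num'
Factored: S -> num S', S' -> if | c


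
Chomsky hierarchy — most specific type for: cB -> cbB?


LHS has context (more than one symbol) and |LHS| ≤ |RHS|
Classification: Type 1 (Context-Sensitive)


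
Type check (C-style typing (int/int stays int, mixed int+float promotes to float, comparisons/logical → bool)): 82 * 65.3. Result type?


Operand types: int * float
Rule: mixed int/float promotes to float; int/int stays int
Result type: float


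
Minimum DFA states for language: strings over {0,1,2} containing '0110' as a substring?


KMP-style automaton: 4 progress states + 1 absorbing accept = 5
Minimal DFA: 5 states


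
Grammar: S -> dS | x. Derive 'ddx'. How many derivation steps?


Derivation: S => dS => ddS => ddx
Steps: 3


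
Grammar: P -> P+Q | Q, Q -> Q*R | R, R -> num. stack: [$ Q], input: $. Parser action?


lookahead ∉ {*} so Q won't extend; reduce P -> Q
Action: reduce (P -> Q)


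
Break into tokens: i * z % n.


Scan left to right, longest-match per lexeme
Tokens: ID(i), OP(*), ID(z), OP(%), ID(n)


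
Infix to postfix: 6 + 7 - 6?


Left to right (same or higher precedence on left)
Postfix: 6 7 + 6 -


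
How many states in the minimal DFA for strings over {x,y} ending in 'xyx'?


Track the longest suffix of input matching a prefix of 'xyx': 4 classes (prefixes of length 0..3)
Minimal DFA: 4 states


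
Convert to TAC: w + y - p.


Break into single-operator statements:
t1 = w + y
t2 = t1 - p


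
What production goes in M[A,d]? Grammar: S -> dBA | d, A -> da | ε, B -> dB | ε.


For [A, d]: 'd' ∈ FIRST(da)
Entry: A -> da


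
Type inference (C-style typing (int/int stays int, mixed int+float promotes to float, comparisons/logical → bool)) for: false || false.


Operand types: bool || bool
Rule: logical operators take bool operands and yield bool
Result type: bool


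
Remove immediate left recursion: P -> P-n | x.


Left-recursive alternatives: P-n; non-recursive: x
Introduce P': P -> xP', P' -> -nP' | ε


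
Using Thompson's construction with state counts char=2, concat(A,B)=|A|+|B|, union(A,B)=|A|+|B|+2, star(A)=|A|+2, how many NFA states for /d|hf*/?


Syntax tree has 3 char leaf(s), 1 union(s), 1 star(s)
chars contribute 3×2 = 6; each union adds +2; each star adds +2
Total: 6 + 2 + 2 = 10 states


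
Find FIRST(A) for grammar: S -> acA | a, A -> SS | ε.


Per alternative of A: FIRST(SS) = {a}; FIRST(ε) = {ε}
FIRST(A) = {a, ε}


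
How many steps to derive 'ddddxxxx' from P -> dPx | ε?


Derivation: P => dPx => ddPxx => dddPxxx => ddddPxxxx => ddddxxxx
Steps: 5


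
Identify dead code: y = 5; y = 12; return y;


first assignment to y is overwritten before any read
Dead: 'y = 5'


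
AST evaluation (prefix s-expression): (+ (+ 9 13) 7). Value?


Evaluate inner: (+ 9 13) = 22
Evaluate root: (+ 22 7) = 29
Result: 29


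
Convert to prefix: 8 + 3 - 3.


left-to-right (same/higher precedence on left): tree is (- (+ 8 3) 3)
Prefix: - + 8 3 3


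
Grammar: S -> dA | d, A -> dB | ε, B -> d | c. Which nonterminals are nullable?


A nonterminal is nullable iff some alternative derives ε (directly, or every symbol in it is nullable)
Nullable: {A}


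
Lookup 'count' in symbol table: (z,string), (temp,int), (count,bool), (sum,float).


Lookup 'count' → type bool


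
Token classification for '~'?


Pattern: operator symbol
Type: OPERATOR


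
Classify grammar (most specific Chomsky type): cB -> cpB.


LHS has context (more than one symbol) and |LHS| ≤ |RHS|
Classification: Type 1 (Context-Sensitive)


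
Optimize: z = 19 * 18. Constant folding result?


19 * 18 = 342 at compile time
Optimized: z = 342


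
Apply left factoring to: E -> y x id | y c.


Common prefix: 'y'
Factored: E -> y E', E' -> x id | c


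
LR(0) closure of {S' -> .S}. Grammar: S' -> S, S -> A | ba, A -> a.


Start: S' -> .S
For each item with dot before a nonterminal B, add B -> .γ for every B-production
Closure: [S' -> .S, S -> .A, S -> .ba, A -> .a]


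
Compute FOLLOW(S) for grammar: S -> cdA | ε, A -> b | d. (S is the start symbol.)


$ ∈ FOLLOW(S). For each A -> αBβ: add FIRST(β)\{ε} to FOLLOW(B); if β nullable, add FOLLOW(A).
FOLLOW(S) = {$}


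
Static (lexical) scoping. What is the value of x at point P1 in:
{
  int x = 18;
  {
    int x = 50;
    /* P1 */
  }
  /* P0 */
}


x declared in the same block as P1
x = 50


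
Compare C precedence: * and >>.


'*' is multiplicative (level 10); '>>' is shift (level 8)
Higher level binds tighter
'*' has higher precedence than '>>'


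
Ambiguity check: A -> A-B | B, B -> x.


precedence layered via separate nonterminal B: deterministic
Unambiguous


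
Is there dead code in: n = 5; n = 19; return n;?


first assignment to n is overwritten before any read
Dead: 'n = 5'


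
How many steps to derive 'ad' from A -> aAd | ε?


Derivation: A => aAd => ad
Steps: 2


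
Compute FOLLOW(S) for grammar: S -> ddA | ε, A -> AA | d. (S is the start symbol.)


$ ∈ FOLLOW(S). For each A -> αBβ: add FIRST(β)\{ε} to FOLLOW(B); if β nullable, add FOLLOW(A).
FOLLOW(S) = {$}


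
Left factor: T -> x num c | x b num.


Common prefix: 'x'
Factored: T -> x T', T' -> num c | b num


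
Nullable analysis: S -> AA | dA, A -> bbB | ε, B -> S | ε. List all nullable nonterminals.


A nonterminal is nullable iff some alternative derives ε (directly, or every symbol in it is nullable)
Nullable: {A, B, S}


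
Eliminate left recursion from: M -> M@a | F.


Left-recursive alternatives: M@a; non-recursive: F
Introduce M': M -> FM', M' -> @aM' | ε


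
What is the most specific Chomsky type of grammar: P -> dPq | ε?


Single nonterminal LHS, but d^n q^n is not regular
Classification: Type 2 (Context-Free)


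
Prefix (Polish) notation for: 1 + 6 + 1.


left-to-right (same/higher precedence on left): tree is (+ (+ 1 6) 1)
Prefix: + + 1 6 1


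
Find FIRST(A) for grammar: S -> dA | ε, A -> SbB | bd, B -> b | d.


Per alternative of A: FIRST(SbB) = {b, d}; FIRST(bd) = {b}
FIRST(A) = {b, d}


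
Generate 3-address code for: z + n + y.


Break into single-operator statements:
t1 = z + n
t2 = t1 + y


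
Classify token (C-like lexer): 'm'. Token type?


Pattern: letter/underscore followed by alphanumerics, not a keyword
Type: IDENTIFIER


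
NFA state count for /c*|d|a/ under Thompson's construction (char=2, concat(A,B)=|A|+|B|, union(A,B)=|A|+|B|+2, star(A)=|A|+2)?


Syntax tree has 3 char leaf(s), 2 union(s), 1 star(s)
chars contribute 3×2 = 6; each union adds +2; each star adds +2
Total: 6 + 4 + 2 = 12 states


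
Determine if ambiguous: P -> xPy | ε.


balanced x^n…y^n: each string has a unique parse
Unambiguous


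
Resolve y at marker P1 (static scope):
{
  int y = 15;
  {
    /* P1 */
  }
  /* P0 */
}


P1's block does not declare y; resolves to the enclosing declaration at depth 0
y = 15


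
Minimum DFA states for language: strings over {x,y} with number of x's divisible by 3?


Track (count of x) mod 3: states 0..2, accept at 0
Minimal DFA: 3 states


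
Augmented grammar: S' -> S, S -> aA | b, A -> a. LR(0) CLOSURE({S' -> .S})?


Start: S' -> .S
For each item with dot before a nonterminal B, add B -> .γ for every B-production
Closure: [S' -> .S, S -> .aA, S -> .b]


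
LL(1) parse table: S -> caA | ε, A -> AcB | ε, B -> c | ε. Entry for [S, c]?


For [S, c]: 'c' ∈ FIRST(caA)
Entry: S -> caA


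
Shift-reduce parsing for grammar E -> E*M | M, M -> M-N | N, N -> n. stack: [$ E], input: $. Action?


start symbol E on stack, input exhausted
Action: accept


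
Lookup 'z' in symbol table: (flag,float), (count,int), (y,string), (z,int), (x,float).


Lookup 'z' → type int


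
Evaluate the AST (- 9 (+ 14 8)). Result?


Evaluate inner: (+ 14 8) = 22
Evaluate root: (- 9 22) = -13
Result: -13


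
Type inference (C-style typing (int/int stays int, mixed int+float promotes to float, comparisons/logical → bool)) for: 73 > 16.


Operand types: int > int
Rule: comparison yields bool
Result type: bool


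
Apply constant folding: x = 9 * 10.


9 * 10 = 90 at compile time
Optimized: x = 90


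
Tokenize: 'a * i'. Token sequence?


Scan left to right, longest-match per lexeme
Tokens: ID(a), OP(*), ID(i)


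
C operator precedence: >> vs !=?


'>>' is shift (level 8); '!=' is equality (level 6)
Higher level binds tighter
'>>' has higher precedence than '!='


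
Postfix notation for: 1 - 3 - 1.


Left to right (same or higher precedence on left)
Postfix: 1 3 - 1 -


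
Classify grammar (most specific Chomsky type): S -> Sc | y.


Left-linear: every RHS is a terminal or one nonterminal followed by a terminal
Classification: Type 3 (Regular)


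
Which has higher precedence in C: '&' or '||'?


'&' is bitwise AND (level 5); '||' is logical OR (level 1)
Higher level binds tighter
'&' has higher precedence than '||'


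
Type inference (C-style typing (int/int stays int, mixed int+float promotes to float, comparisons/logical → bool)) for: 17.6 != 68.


Operand types: float != int
Rule: comparison yields bool
Result type: bool


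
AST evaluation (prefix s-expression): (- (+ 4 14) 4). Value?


Evaluate inner: (+ 4 14) = 18
Evaluate root: (- 18 4) = 14
Result: 14


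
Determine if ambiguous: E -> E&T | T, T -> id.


precedence layered via separate nonterminal T: deterministic
Unambiguous


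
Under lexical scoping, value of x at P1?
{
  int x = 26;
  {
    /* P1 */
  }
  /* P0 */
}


P1's block does not declare x; resolves to the enclosing declaration at depth 0
x = 26


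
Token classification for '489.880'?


Pattern: digits with a decimal point
Type: FLOAT_LITERAL


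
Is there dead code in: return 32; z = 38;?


statement follows a return and is unreachable
Dead: 'z = 38'


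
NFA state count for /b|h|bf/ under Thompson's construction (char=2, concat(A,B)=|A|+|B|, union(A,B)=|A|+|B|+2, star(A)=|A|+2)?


Syntax tree has 4 char leaf(s), 2 union(s), 0 star(s)
chars contribute 4×2 = 8; each union adds +2; each star adds +2
Total: 8 + 4 + 0 = 12 states


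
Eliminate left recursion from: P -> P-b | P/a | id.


Left-recursive alternatives: P-b, P/a; non-recursive: id
Introduce P': P -> idP', P' -> -bP' | /aP' | ε


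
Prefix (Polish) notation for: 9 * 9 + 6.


left-to-right (same/higher precedence on left): tree is (+ (* 9 9) 6)
Prefix: + * 9 9 6


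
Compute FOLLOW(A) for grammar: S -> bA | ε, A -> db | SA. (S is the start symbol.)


$ ∈ FOLLOW(S). For each A -> αBβ: add FIRST(β)\{ε} to FOLLOW(B); if β nullable, add FOLLOW(A).
FOLLOW(A) = {$, b, d}


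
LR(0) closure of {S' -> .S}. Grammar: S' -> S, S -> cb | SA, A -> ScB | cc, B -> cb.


Start: S' -> .S
For each item with dot before a nonterminal B, add B -> .γ for every B-production
Closure: [S' -> .S, S -> .cb, S -> .SA]


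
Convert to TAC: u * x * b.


Break into single-operator statements:
t1 = u * x
t2 = t1 * b


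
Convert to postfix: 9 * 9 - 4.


Left to right (same or higher precedence on left)
Postfix: 9 9 * 4 -


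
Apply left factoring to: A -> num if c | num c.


Common prefix: 'num'
Factored: A -> num A', A' -> if c | c


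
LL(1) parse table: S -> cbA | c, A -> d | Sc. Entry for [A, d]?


For [A, d]: 'd' ∈ FIRST(d)
Entry: A -> d


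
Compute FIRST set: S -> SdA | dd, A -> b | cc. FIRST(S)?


Per alternative of S: FIRST(SdA) = {d}; FIRST(dd) = {d}
FIRST(S) = {d}


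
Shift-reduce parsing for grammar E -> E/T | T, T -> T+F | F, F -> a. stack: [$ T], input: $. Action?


lookahead ∉ {+} so T won't extend; reduce E -> T
Action: reduce (E -> T)


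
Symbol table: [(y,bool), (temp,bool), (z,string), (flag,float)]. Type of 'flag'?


Lookup 'flag' → type float


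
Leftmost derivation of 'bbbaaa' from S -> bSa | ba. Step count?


Derivation: S => bSa => bbSaa => bbbaaa
Steps: 3


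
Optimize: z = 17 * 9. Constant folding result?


17 * 9 = 153 at compile time
Optimized: z = 153


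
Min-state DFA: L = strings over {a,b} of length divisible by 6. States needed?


Track length mod 6: states 0..5, accept at 0
Minimal DFA: 6 states


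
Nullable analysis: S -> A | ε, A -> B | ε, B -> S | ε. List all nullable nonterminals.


A nonterminal is nullable iff some alternative derives ε (directly, or every symbol in it is nullable)
Nullable: {A, B, S}


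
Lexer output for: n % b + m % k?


Scan left to right, longest-match per lexeme
Tokens: ID(n), OP(%), ID(b), OP(+), ID(m), OP(%), ID(k)


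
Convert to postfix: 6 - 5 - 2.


Left to right (same or higher precedence on left)
Postfix: 6 5 - 2 -


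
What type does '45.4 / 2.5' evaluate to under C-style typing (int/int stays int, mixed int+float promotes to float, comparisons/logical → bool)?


Operand types: float / float
Rule: mixed int/float promotes to float; int/int stays int
Result type: float


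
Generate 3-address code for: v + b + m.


Break into single-operator statements:
t1 = v + b
t2 = t1 + m


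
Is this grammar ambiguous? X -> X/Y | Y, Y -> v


precedence layered via separate nonterminal Y: deterministic
Unambiguous


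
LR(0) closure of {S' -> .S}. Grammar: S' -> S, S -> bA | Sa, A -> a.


Start: S' -> .S
For each item with dot before a nonterminal B, add B -> .γ for every B-production
Closure: [S' -> .S, S -> .bA, S -> .Sa]


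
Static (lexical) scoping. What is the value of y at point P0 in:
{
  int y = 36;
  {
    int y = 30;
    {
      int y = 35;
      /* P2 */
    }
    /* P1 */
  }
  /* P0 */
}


y declared in the same block as P0
y = 36


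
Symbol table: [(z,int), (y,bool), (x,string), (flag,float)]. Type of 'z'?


Lookup 'z' → type int


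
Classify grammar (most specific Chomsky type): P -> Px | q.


Left-linear: every RHS is a terminal or one nonterminal followed by a terminal
Classification: Type 3 (Regular)


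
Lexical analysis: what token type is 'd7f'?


Pattern: letter/underscore followed by alphanumerics, not a keyword
Type: IDENTIFIER


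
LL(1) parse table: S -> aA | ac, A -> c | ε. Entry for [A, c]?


For [A, c]: 'c' ∈ FIRST(c)
Entry: A -> c


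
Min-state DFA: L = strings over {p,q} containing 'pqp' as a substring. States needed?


KMP-style automaton: 3 progress states + 1 absorbing accept = 4
Minimal DFA: 4 states


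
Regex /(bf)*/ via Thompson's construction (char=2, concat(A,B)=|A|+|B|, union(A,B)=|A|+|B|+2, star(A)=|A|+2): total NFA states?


Syntax tree has 2 char leaf(s), 0 union(s), 1 star(s)
chars contribute 2×2 = 4; each union adds +2; each star adds +2
Total: 4 + 0 + 2 = 6 states


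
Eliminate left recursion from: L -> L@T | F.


Left-recursive alternatives: L@T; non-recursive: F
Introduce L': L -> FL', L' -> @TL' | ε


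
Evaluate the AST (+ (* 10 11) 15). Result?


Evaluate inner: (* 10 11) = 110
Evaluate root: (+ 110 15) = 125
Result: 125


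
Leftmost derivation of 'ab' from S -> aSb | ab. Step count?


Derivation: S => ab
Steps: 1


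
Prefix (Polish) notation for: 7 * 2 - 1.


left-to-right (same/higher precedence on left): tree is (- (* 7 2) 1)
Prefix: - * 7 2 1


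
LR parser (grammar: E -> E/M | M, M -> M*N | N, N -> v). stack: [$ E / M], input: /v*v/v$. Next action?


handle 'E/M' on top; lookahead ∈ FOLLOW(E) = {/, $}
Action: reduce (E -> E/M)


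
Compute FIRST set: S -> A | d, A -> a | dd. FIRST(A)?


Per alternative of A: FIRST(a) = {a}; FIRST(dd) = {d}
FIRST(A) = {a, d}


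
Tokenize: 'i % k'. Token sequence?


Scan left to right, longest-match per lexeme
Tokens: ID(i), OP(%), ID(k)


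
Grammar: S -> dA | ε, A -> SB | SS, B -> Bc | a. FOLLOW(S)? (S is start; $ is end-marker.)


$ ∈ FOLLOW(S). For each A -> αBβ: add FIRST(β)\{ε} to FOLLOW(B); if β nullable, add FOLLOW(A).
FOLLOW(S) = {$, a, d}


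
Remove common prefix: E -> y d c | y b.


Common prefix: 'y'
Factored: E -> y E', E' -> d c | b


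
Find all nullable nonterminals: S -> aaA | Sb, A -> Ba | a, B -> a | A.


A nonterminal is nullable iff some alternative derives ε (directly, or every symbol in it is nullable)
Nullable: {}


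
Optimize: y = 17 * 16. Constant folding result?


17 * 16 = 272 at compile time
Optimized: y = 272


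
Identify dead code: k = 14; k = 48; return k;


first assignment to k is overwritten before any read
Dead: 'k = 14'


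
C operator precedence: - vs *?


'*' is multiplicative (level 10); '-' is additive (level 9)
Higher level binds tighter
'*' has higher precedence than '-'


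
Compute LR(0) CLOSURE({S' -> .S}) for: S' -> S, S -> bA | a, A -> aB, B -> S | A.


Start: S' -> .S
For each item with dot before a nonterminal B, add B -> .γ for every B-production
Closure: [S' -> .S, S -> .bA, S -> .a]


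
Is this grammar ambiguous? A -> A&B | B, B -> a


precedence layered via separate nonterminal B: deterministic
Unambiguous


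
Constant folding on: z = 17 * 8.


17 * 8 = 136 at compile time
Optimized: z = 136


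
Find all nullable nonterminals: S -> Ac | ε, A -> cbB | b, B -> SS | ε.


A nonterminal is nullable iff some alternative derives ε (directly, or every symbol in it is nullable)
Nullable: {B, S}


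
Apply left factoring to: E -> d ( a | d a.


Common prefix: 'd'
Factored: E -> d E', E' -> ( a | a


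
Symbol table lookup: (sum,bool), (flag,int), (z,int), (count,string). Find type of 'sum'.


Lookup 'sum' → type bool


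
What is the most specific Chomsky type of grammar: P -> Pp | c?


Left-linear: every RHS is a terminal or one nonterminal followed by a terminal
Classification: Type 3 (Regular)


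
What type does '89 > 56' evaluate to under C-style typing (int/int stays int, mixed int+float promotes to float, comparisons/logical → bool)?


Operand types: int > int
Rule: comparison yields bool
Result type: bool


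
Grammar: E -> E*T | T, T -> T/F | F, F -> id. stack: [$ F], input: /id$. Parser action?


'F' (not preceded by T/) is the handle for T -> F
Action: reduce (T -> F)


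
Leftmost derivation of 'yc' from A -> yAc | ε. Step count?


Derivation: A => yAc => yc
Steps: 2


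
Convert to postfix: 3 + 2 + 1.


Left to right (same or higher precedence on left)
Postfix: 3 2 + 1 +


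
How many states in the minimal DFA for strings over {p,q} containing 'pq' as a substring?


KMP-style automaton: 2 progress states + 1 absorbing accept = 3
Minimal DFA: 3 states


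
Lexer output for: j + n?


Scan left to right, longest-match per lexeme
Tokens: ID(j), OP(+), ID(n)


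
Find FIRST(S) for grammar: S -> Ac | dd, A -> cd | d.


Per alternative of S: FIRST(Ac) = {c, d}; FIRST(dd) = {d}
FIRST(S) = {c, d}


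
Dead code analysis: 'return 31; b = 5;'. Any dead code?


statement follows a return and is unreachable
Dead: 'b = 5'


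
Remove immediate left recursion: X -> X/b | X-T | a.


Left-recursive alternatives: X/b, X-T; non-recursive: a
Introduce X': X -> aX', X' -> /bX' | -TX' | ε


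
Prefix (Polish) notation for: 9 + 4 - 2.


left-to-right (same/higher precedence on left): tree is (- (+ 9 4) 2)
Prefix: - + 9 4 2


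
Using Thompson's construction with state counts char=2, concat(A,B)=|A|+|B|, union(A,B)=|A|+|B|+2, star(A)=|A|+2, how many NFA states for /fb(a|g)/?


Syntax tree has 4 char leaf(s), 1 union(s), 0 star(s)
chars contribute 4×2 = 8; each union adds +2; each star adds +2
Total: 8 + 2 + 0 = 10 states


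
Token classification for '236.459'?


Pattern: digits with a decimal point
Type: FLOAT_LITERAL


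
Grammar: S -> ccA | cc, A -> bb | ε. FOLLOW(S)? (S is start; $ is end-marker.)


$ ∈ FOLLOW(S). For each A -> αBβ: add FIRST(β)\{ε} to FOLLOW(B); if β nullable, add FOLLOW(A).
FOLLOW(S) = {$}


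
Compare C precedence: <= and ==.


'<=' is relational (level 7); '==' is equality (level 6)
Higher level binds tighter
'<=' has higher precedence than '=='


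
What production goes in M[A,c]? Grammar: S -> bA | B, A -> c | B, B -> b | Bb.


For [A, c]: 'c' ∈ FIRST(c)
Entry: A -> c


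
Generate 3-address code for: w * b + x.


Break into single-operator statements:
t1 = w * b
t2 = t1 + x


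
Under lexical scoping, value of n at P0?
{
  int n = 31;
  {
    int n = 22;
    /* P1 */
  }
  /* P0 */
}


n declared in the same block as P0
n = 31


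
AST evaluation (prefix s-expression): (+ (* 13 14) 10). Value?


Evaluate inner: (* 13 14) = 182
Evaluate root: (+ 182 10) = 192
Result: 192


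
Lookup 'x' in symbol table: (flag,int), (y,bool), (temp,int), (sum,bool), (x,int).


Lookup 'x' → type int


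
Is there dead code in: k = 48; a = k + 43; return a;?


k is read by a's definition; a is returned
No dead code


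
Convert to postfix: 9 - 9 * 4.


* has higher precedence, evaluate 9*4 first
Postfix: 9 9 4 * -


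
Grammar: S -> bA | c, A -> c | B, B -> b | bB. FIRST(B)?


Per alternative of B: FIRST(b) = {b}; FIRST(bB) = {b}
FIRST(B) = {b}


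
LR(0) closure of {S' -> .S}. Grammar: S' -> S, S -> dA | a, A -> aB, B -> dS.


Start: S' -> .S
For each item with dot before a nonterminal B, add B -> .γ for every B-production
Closure: [S' -> .S, S -> .dA, S -> .a]


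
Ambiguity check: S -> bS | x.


right-linear, alternatives start with distinct terminals 'b' vs 'x': unique leftmost derivation
Unambiguous


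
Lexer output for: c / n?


Scan left to right, longest-match per lexeme
Tokens: ID(c), OP(/), ID(n)


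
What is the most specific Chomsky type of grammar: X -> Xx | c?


Left-linear: every RHS is a terminal or one nonterminal followed by a terminal
Classification: Type 3 (Regular)


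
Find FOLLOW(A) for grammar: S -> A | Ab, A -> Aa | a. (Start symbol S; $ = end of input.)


$ ∈ FOLLOW(S). For each A -> αBβ: add FIRST(β)\{ε} to FOLLOW(B); if β nullable, add FOLLOW(A).
FOLLOW(A) = {$, a, b}


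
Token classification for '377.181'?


Pattern: digits with a decimal point
Type: FLOAT_LITERAL


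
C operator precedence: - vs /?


'/' is multiplicative (level 10); '-' is additive (level 9)
Higher level binds tighter
'/' has higher precedence than '-'


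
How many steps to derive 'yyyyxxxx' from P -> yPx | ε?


Derivation: P => yPx => yyPxx => yyyPxxx => yyyyPxxxx => yyyyxxxx
Steps: 5


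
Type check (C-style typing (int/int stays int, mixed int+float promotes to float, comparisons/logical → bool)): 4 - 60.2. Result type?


Operand types: int - float
Rule: mixed int/float promotes to float; int/int stays int
Result type: float


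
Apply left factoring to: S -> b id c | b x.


Common prefix: 'b'
Factored: S -> b S', S' -> id c | x


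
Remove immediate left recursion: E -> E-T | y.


Left-recursive alternatives: E-T; non-recursive: y
Introduce E': E -> yE', E' -> -TE' | ε


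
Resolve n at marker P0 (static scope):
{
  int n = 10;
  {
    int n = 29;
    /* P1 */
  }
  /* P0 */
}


n declared in the same block as P0
n = 10


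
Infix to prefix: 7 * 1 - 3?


left-to-right (same/higher precedence on left): tree is (- (* 7 1) 3)
Prefix: - * 7 1 3


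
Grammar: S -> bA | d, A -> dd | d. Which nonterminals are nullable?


A nonterminal is nullable iff some alternative derives ε (directly, or every symbol in it is nullable)
Nullable: {}


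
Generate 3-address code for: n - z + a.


Break into single-operator statements:
t1 = n - z
t2 = t1 + a


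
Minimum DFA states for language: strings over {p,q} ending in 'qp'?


Track the longest suffix of input matching a prefix of 'qp': 3 classes (prefixes of length 0..2)
Minimal DFA: 3 states


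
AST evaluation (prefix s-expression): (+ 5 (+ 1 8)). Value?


Evaluate inner: (+ 1 8) = 9
Evaluate root: (+ 5 9) = 14
Result: 14


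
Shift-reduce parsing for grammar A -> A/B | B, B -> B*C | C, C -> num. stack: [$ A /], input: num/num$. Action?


no handle ('A/' is not any RHS); shift 'num'
Action: shift


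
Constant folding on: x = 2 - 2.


2 - 2 = 0 at compile time
Optimized: x = 0


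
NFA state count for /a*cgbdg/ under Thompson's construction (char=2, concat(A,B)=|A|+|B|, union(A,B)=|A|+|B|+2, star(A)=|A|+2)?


Syntax tree has 6 char leaf(s), 0 union(s), 1 star(s)
chars contribute 6×2 = 12; each union adds +2; each star adds +2
Total: 12 + 0 + 2 = 14 states


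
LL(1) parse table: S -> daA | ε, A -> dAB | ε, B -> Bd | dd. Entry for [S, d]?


For [S, d]: 'd' ∈ FIRST(daA)
Entry: S -> daA


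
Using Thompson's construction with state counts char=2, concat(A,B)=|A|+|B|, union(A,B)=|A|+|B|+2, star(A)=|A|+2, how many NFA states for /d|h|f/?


Syntax tree has 3 char leaf(s), 2 union(s), 0 star(s)
chars contribute 3×2 = 6; each union adds +2; each star adds +2
Total: 6 + 4 + 0 = 10 states


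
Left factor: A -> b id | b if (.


Common prefix: 'b'
Factored: A -> b A', A' -> id | if (


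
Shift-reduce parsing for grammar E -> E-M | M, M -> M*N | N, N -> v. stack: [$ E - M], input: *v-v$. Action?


'*' can extend M; shift to build M -> M*N
Action: shift


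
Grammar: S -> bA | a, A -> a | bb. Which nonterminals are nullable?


A nonterminal is nullable iff some alternative derives ε (directly, or every symbol in it is nullable)
Nullable: {}


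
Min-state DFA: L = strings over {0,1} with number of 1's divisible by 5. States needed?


Track (count of 1) mod 5: states 0..4, accept at 0
Minimal DFA: 5 states


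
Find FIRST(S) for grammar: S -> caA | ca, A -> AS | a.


Per alternative of S: FIRST(caA) = {c}; FIRST(ca) = {c}
FIRST(S) = {c}


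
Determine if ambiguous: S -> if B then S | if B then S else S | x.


dangling else: 'if B then if B then x else x' parses two ways
Ambiguous


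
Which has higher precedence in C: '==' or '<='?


'<=' is relational (level 7); '==' is equality (level 6)
Higher level binds tighter
'<=' has higher precedence than '=='


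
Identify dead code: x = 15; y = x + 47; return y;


x is read by y's definition; y is returned
No dead code


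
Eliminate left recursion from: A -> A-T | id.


Left-recursive alternatives: A-T; non-recursive: id
Introduce A': A -> idA', A' -> -TA' | ε


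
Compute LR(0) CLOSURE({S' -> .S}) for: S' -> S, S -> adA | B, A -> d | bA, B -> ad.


Start: S' -> .S
For each item with dot before a nonterminal B, add B -> .γ for every B-production
Closure: [S' -> .S, S -> .adA, S -> .B, B -> .ad]


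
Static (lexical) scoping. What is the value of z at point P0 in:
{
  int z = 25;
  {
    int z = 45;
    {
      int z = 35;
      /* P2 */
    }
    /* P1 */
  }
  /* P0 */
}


z declared in the same block as P0
z = 25


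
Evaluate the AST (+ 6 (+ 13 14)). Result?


Evaluate inner: (+ 13 14) = 27
Evaluate root: (+ 6 27) = 33
Result: 33


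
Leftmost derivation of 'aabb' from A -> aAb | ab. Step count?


Derivation: A => aAb => aabb
Steps: 2


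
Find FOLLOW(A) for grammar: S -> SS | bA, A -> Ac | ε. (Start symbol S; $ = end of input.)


$ ∈ FOLLOW(S). For each A -> αBβ: add FIRST(β)\{ε} to FOLLOW(B); if β nullable, add FOLLOW(A).
FOLLOW(A) = {$, b, c}


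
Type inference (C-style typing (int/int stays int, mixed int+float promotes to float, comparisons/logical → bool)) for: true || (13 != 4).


Operand types: bool || bool
Rule: logical operators take bool operands and yield bool
Result type: bool
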